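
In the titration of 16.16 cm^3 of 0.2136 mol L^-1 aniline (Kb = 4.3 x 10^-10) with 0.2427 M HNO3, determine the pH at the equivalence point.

n(C6H5NH2) = 0.2136 x 0.01616 = 0.003452 mol; V(HNO3) at equivalence = 0.003452/0.2427 = 0.01422 L.
At equivalence the base is fully converted to C6H5NH3+; total volume = 0.03038 L, so [C6H5NH3+] = 0.003452/0.03038 = 0.1136 M.
Ka(C6H5NH3+) = Kw/Kb = 1.0e-14 / 4.3 x 10^-10 = 2.33e-5.
[H^+] = sqrt(Ka x [C6H5NH3+]) = sqrt(2.33e-5 x 0.1136) = 0.00163 M.
pH = -log(0.00163) = 2.79.

2.79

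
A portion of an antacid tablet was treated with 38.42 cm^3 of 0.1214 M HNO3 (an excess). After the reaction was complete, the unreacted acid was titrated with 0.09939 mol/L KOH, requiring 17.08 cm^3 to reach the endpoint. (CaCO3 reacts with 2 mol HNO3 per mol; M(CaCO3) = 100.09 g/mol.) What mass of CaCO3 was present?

Total n(HNO3) added = 0.1214 x 0.03842 = 0.004664 mol.
n(KOH) used = 0.09939 x 0.01708 = 0.001698 mol, which equals the excess n(HNO3).
So n(HNO3) consumed by the sample = 0.004664 - 0.001698 = 0.002967 mol.
n(CaCO3) = 0.002967 / 2 = 0.001483 mol.
mass = 0.001483 mol x 100.09 g/mol = 0.148 g.

0.148 g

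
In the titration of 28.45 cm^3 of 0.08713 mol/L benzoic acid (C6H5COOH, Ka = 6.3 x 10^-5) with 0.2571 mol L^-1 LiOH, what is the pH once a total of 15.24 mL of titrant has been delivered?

n(acid) = 0.08713 x 0.02845 = 0.002479 mol; n(LiOH) added = 0.2571 x 0.01524 = 0.003918 mol.
Base is in excess by 0.003918 - 0.002479 = 0.001439 mol in a total volume of 0.04369 L.
[OH^-] = 0.001439/0.04369 = 0.03294 M, so pOH = 1.48 and pH = 14.00 - 1.48 = 12.52.

12.52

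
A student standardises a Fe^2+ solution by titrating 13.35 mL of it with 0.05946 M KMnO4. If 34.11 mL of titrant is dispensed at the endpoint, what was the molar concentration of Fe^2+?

n(KMnO4) = 0.05946 x 0.03411 = 0.002028 mol.
From the balanced equation, 1 mol KMnO4 reacts with 5 mol Fe^2+, so n(Fe^2+) = 0.002028 x 5/1 = 0.01014 mol.
[Fe^2+] = 0.01014 / 0.01335 L = 0.760 M.

0.760 M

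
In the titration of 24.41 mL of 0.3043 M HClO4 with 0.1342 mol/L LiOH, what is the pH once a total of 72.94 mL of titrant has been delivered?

12.38

n(acid) = 0.3043 x 0.02441 = 0.007428 mol; n(LiOH) added = 0.1342 x 0.07294 = 0.009789 mol.
Base is in excess by 0.009789 - 0.007428 = 0.002361 mol in a total volume of 0.09735 L.
[OH^-] = 0.002361/0.09735 = 0.02425 M, so pOH = 1.62 and pH = 14.00 - 1.62 = 12.38.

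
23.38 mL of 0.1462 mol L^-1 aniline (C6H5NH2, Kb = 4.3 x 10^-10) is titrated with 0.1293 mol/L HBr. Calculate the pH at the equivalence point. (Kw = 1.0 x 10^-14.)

n(C6H5NH2) = 0.1462 x 0.02338 = 0.003418 mol; V(HBr) at equivalence = 0.003418/0.1293 = 0.02644 L.
At equivalence the base is fully converted to C6H5NH3+; total volume = 0.04982 L, so [C6H5NH3+] = 0.003418/0.04982 = 0.06862 M.
Ka(C6H5NH3+) = Kw/Kb = 1.0e-14 / 4.3 x 10^-10 = 2.33e-5.
[H^+] = sqrt(Ka x [C6H5NH3+]) = sqrt(2.33e-5 x 0.06862) = 0.00126 M.
pH = -log(0.00126) = 2.90.

2.90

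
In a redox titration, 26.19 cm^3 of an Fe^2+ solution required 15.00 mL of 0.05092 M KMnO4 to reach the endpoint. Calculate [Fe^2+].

n(KMnO4) = 0.05092 x 0.01500 = 0.0007638 mol.
From the balanced equation, 1 mol KMnO4 reacts with 5 mol Fe^2+, so n(Fe^2+) = 0.0007638 x 5/1 = 0.003819 mol.
[Fe^2+] = 0.003819 / 0.02619 L = 0.146 M.

0.146 M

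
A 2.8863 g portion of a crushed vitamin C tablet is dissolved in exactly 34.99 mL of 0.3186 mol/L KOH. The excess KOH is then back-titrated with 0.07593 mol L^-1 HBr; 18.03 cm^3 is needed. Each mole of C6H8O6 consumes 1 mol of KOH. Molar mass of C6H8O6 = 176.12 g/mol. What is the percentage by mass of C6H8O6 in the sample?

Total n(KOH) added = 0.3186 x 0.03499 = 0.01115 mol.
n(HBr) used = 0.07593 x 0.01803 = 0.001369 mol, which equals the excess n(KOH).
So n(KOH) consumed by the sample = 0.01115 - 0.001369 = 0.009779 mol.
n(C6H8O6) = 0.009779 / 1 = 0.009779 mol.
mass C6H8O6 = 0.009779 x 176.12 = 1.722 g, so %C6H8O6 = 1.722/2.8863 x 100 = 59.7%.

59.7%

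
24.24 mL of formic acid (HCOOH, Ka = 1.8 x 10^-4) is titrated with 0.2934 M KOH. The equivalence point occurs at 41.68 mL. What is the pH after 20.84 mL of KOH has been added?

20.84 mL is exactly half the equivalence volume (41.68/2), i.e. the half-equivalence point.
There, n(HA) = n(A^-), so pH = pKa = -log(1.8 x 10^-4) = 3.74.

3.74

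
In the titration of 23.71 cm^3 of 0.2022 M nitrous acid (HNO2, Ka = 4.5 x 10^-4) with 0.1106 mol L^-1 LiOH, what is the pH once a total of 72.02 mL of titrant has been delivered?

12.52

n(acid) = 0.2022 x 0.02371 = 0.004794 mol; n(LiOH) added = 0.1106 x 0.07202 = 0.007965 mol.
Base is in excess by 0.007965 - 0.004794 = 0.003171 mol in a total volume of 0.09573 L.
[OH^-] = 0.003171/0.09573 = 0.03313 M, so pOH = 1.48 and pH = 14.00 - 1.48 = 12.52.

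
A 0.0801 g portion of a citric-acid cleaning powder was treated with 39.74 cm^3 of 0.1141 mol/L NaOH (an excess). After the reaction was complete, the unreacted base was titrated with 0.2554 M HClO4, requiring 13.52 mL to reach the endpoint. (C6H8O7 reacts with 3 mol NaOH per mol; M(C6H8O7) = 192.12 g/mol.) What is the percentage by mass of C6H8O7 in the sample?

Total n(NaOH) added = 0.1141 x 0.03974 = 0.004534 mol.
n(HClO4) used = 0.2554 x 0.01352 = 0.003453 mol, which equals the excess n(NaOH).
So n(NaOH) consumed by the sample = 0.004534 - 0.003453 = 0.001081 mol.
n(C6H8O7) = 0.001081 / 3 = 0.0003604 mol.
mass C6H8O7 = 0.0003604 x 192.12 = 0.06925 g, so %C6H8O7 = 0.06925/0.0801 x 100 = 86.5%.

86.5%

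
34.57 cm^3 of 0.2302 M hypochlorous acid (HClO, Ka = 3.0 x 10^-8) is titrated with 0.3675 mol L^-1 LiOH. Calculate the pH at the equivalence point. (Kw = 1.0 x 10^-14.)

n(HClO) = 0.2302 x 0.03457 = 0.007958 mol; V(LiOH) at equivalence = 0.007958/0.3675 = 0.02165 L.
At equivalence all the acid is converted to ClO-; total volume = 0.03457 + 0.02165 = 0.05622 L, so [ClO-] = 0.007958/0.05622 = 0.1415 M.
Kb = Kw/Ka = 1.0e-14 / 3.0 x 10^-8 = 3.33e-7.
[OH^-] = sqrt(Kb x [ClO-]) = sqrt(3.33e-7 x 0.1415) = 0.000217 M.
pOH = 3.66, so pH = 14.00 - 3.66 = 10.34.

10.34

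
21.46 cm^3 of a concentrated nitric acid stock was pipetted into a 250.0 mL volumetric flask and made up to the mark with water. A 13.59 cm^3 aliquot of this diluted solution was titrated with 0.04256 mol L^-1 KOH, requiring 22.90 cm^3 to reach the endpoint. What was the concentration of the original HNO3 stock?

n(KOH) = 0.04256 x 0.02290 = 0.0009746 mol.
n(HNO3) in the aliquot = 0.0009746 mol.
[diluted HNO3] = 0.0009746 / 0.01359 = 0.07172 M.
Dilution factor = 250.0/21.46 = 11.65, so [stock] = 0.07172 x 11.65 = 0.835 M.

0.835 M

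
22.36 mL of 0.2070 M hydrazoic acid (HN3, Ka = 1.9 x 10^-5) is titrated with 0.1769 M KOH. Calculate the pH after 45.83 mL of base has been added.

n(acid) = 0.2070 x 0.02236 = 0.004629 mol; n(KOH) added = 0.1769 x 0.04583 = 0.008107 mol.
Base is in excess by 0.008107 - 0.004629 = 0.003479 mol in a total volume of 0.06819 L.
[OH^-] = 0.003479/0.06819 = 0.05102 M, so pOH = 1.29 and pH = 14.00 - 1.29 = 12.71.

12.71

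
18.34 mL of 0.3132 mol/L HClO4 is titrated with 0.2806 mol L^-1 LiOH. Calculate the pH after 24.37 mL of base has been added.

n(acid) = 0.3132 x 0.01834 = 0.005744 mol; n(LiOH) added = 0.2806 x 0.02437 = 0.006838 mol.
Base is in excess by 0.006838 - 0.005744 = 0.001094 mol in a total volume of 0.04271 L.
[OH^-] = 0.001094/0.04271 = 0.02562 M, so pOH = 1.59 and pH = 14.00 - 1.59 = 12.41.

12.41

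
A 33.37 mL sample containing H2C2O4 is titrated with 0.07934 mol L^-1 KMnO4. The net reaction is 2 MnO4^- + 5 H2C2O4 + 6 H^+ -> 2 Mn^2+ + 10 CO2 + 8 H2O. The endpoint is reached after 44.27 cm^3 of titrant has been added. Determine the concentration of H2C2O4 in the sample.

n(KMnO4) = 0.07934 x 0.04427 = 0.003512 mol.
From the balanced equation, 2 mol KMnO4 reacts with 5 mol H2C2O4, so n(H2C2O4) = 0.003512 x 5/2 = 0.008781 mol.
[H2C2O4] = 0.008781 / 0.03337 L = 0.263 M.

0.263 M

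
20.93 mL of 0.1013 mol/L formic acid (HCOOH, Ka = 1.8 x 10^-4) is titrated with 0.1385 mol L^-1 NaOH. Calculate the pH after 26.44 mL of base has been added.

n(acid) = 0.1013 x 0.02093 = 0.002120 mol; n(NaOH) added = 0.1385 x 0.02644 = 0.003662 mol.
Base is in excess by 0.003662 - 0.002120 = 0.001542 mol in a total volume of 0.04737 L.
[OH^-] = 0.001542/0.04737 = 0.03255 M, so pOH = 1.49 and pH = 14.00 - 1.49 = 12.51.

12.51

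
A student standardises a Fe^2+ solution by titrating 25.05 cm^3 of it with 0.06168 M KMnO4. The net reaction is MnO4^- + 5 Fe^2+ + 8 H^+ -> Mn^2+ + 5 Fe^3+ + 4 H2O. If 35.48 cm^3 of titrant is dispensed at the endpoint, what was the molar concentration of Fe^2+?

n(KMnO4) = 0.06168 x 0.03548 = 0.002188 mol.
From the balanced equation, 1 mol KMnO4 reacts with 5 mol Fe^2+, so n(Fe^2+) = 0.002188 x 5/1 = 0.01094 mol.
[Fe^2+] = 0.01094 / 0.02505 L = 0.437 M.

0.437 M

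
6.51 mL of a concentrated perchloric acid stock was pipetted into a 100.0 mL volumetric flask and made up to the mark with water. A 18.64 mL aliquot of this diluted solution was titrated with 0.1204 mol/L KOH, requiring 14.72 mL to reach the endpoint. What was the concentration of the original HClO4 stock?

1.46 M

n(KOH) = 0.1204 x 0.01472 = 0.001772 mol.
n(HClO4) in the aliquot = 0.001772 mol.
[diluted HClO4] = 0.001772 / 0.01864 = 0.09508 M.
Dilution factor = 100.0/6.510 = 15.36, so [stock] = 0.09508 x 15.36 = 1.46 M.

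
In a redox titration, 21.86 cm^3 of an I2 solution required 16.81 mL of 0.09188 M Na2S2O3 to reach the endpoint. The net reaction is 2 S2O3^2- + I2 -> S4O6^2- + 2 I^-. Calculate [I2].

n(Na2S2O3) = 0.09188 x 0.01681 = 0.001545 mol.
From the balanced equation, 2 mol Na2S2O3 reacts with 1 mol I2, so n(I2) = 0.001545 x 1/2 = 0.0007723 mol.
[I2] = 0.0007723 / 0.02186 L = 0.0353 M.

0.0353 M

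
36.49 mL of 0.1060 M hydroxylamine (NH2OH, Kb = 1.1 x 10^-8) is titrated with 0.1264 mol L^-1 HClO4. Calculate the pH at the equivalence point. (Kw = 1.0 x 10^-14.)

n(NH2OH) = 0.1060 x 0.03649 = 0.003868 mol; V(HClO4) at equivalence = 0.003868/0.1264 = 0.03060 L.
At equivalence the base is fully converted to NH3OH+; total volume = 0.06709 L, so [NH3OH+] = 0.003868/0.06709 = 0.05765 M.
Ka(NH3OH+) = Kw/Kb = 1.0e-14 / 1.1 x 10^-8 = 9.09e-7.
[H^+] = sqrt(Ka x [NH3OH+]) = sqrt(9.09e-7 x 0.05765) = 0.000229 M.
pH = -log(0.000229) = 3.64.

3.64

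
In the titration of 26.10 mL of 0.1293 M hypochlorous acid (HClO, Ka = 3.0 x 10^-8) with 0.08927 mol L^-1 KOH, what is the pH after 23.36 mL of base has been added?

7.73

Initial n(HClO) = 0.1293 x 0.02610 = 0.003375 mol.
n(KOH) added = 0.08927 x 0.02336 = 0.002085 mol, converting that many moles of HClO to ClO-.
Remaining n(HClO) = 0.001289 mol; n(ClO-) = 0.002085 mol.
By Henderson-Hasselbalch, pH = pKa + log([A^-]/[HA]) = 7.52 + log(0.002085/0.001289) = 7.52 + (+0.21) = 7.73.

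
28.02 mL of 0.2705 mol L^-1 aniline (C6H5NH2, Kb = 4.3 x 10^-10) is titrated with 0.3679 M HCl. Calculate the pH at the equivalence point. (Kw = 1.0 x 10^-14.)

2.72

n(C6H5NH2) = 0.2705 x 0.02802 = 0.007579 mol; V(HCl) at equivalence = 0.007579/0.3679 = 0.02060 L.
At equivalence the base is fully converted to C6H5NH3+; total volume = 0.04862 L, so [C6H5NH3+] = 0.007579/0.04862 = 0.1559 M.
Ka(C6H5NH3+) = Kw/Kb = 1.0e-14 / 4.3 x 10^-10 = 2.33e-5.
[H^+] = sqrt(Ka x [C6H5NH3+]) = sqrt(2.33e-5 x 0.1559) = 0.00190 M.
pH = -log(0.00190) = 2.72.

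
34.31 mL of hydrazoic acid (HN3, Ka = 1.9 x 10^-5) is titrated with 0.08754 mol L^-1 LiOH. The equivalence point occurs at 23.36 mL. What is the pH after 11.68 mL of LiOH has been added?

11.68 mL is exactly half the equivalence volume (23.36/2), i.e. the half-equivalence point.
There, n(HA) = n(A^-), so pH = pKa = -log(1.9 x 10^-5) = 4.72.

4.72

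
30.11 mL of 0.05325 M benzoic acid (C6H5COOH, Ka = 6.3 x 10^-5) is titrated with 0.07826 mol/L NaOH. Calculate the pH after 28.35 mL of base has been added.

12.02

n(acid) = 0.05325 x 0.03011 = 0.001603 mol; n(NaOH) added = 0.07826 x 0.02835 = 0.002219 mol.
Base is in excess by 0.002219 - 0.001603 = 0.0006153 mol in a total volume of 0.05846 L.
[OH^-] = 0.0006153/0.05846 = 0.01053 M, so pOH = 1.98 and pH = 14.00 - 1.98 = 12.02.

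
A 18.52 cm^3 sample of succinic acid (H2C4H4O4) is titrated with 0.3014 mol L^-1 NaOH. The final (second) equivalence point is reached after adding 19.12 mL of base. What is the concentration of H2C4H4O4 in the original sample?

0.156 M

n(NaOH) = 0.3014 x 0.01912 = 0.005763 mol.
At the final (second) equivalence point, 2 mol OH^- react per mol H2C4H4O4, so n(H2C4H4O4) = 0.005763 / 2 = 0.002881 mol.
[H2C4H4O4] = 0.002881 / 0.01852 L = 0.156 M.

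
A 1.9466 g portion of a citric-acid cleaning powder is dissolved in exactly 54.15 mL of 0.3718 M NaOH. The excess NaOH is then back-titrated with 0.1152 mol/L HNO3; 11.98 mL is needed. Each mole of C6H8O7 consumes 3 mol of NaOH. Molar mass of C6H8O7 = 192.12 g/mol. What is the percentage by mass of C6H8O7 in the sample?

61.7%

Total n(NaOH) added = 0.3718 x 0.05415 = 0.02013 mol.
n(HNO3) used = 0.1152 x 0.01198 = 0.001380 mol, which equals the excess n(NaOH).
So n(NaOH) consumed by the sample = 0.02013 - 0.001380 = 0.01875 mol.
n(C6H8O7) = 0.01875 / 3 = 0.006251 mol.
mass C6H8O7 = 0.006251 x 192.12 = 1.201 g, so %C6H8O7 = 1.201/1.9466 x 100 = 61.7%.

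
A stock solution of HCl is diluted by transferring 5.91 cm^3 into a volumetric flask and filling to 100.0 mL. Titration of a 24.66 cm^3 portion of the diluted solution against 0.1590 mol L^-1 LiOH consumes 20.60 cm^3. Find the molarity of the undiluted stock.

n(LiOH) = 0.1590 x 0.02060 = 0.003275 mol.
n(HCl) in the aliquot = 0.003275 mol.
[diluted HCl] = 0.003275 / 0.02466 = 0.1328 M.
Dilution factor = 100.0/5.910 = 16.92, so [stock] = 0.1328 x 16.92 = 2.25 M.

2.25 M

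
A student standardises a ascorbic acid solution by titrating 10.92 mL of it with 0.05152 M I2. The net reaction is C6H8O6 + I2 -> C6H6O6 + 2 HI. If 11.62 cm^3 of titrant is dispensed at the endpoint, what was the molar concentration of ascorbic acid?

0.0548 M

n(I2) = 0.05152 x 0.01162 = 0.0005987 mol.
From the balanced equation, 1 mol I2 reacts with 1 mol ascorbic acid, so n(ascorbic acid) = 0.0005987 x 1/1 = 0.0005987 mol.
[ascorbic acid] = 0.0005987 / 0.01092 L = 0.0548 M.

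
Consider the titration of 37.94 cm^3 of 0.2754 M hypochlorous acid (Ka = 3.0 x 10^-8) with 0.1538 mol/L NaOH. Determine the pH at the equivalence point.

n(HClO) = 0.2754 x 0.03794 = 0.01045 mol; V(NaOH) at equivalence = 0.01045/0.1538 = 0.06794 L.
At equivalence all the acid is converted to ClO-; total volume = 0.03794 + 0.06794 = 0.1059 L, so [ClO-] = 0.01045/0.1059 = 0.09869 M.
Kb = Kw/Ka = 1.0e-14 / 3.0 x 10^-8 = 3.33e-7.
[OH^-] = sqrt(Kb x [ClO-]) = sqrt(3.33e-7 x 0.09869) = 0.000181 M.
pOH = 3.74, so pH = 14.00 - 3.74 = 10.26.

10.26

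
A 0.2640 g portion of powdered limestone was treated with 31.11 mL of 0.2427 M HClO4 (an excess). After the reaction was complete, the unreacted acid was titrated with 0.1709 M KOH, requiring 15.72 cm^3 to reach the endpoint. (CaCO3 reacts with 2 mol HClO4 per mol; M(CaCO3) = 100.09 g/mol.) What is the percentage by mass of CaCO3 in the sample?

Total n(HClO4) added = 0.2427 x 0.03111 = 0.007550 mol.
n(KOH) used = 0.1709 x 0.01572 = 0.002687 mol, which equals the excess n(HClO4).
So n(HClO4) consumed by the sample = 0.007550 - 0.002687 = 0.004864 mol.
n(CaCO3) = 0.004864 / 2 = 0.002432 mol.
mass CaCO3 = 0.002432 x 100.09 = 0.2434 g, so %CaCO3 = 0.2434/0.2640 x 100 = 92.2%.

92.2%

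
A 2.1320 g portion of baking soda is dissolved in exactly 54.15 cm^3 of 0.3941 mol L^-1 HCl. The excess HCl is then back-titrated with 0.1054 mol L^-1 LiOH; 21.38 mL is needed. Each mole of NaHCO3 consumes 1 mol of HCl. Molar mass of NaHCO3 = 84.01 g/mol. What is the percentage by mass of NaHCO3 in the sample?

Total n(HCl) added = 0.3941 x 0.05415 = 0.02134 mol.
n(LiOH) used = 0.1054 x 0.02138 = 0.002253 mol, which equals the excess n(HCl).
So n(HCl) consumed by the sample = 0.02134 - 0.002253 = 0.01909 mol.
n(NaHCO3) = 0.01909 / 1 = 0.01909 mol.
mass NaHCO3 = 0.01909 x 84.01 = 1.604 g, so %NaHCO3 = 1.604/2.1320 x 100 = 75.2%.

75.2%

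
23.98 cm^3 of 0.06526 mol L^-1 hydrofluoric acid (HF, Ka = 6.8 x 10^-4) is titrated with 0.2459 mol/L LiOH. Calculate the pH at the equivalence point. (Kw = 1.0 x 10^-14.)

n(HF) = 0.06526 x 0.02398 = 0.001565 mol; V(LiOH) at equivalence = 0.001565/0.2459 = 0.006364 L.
At equivalence all the acid is converted to F-; total volume = 0.02398 + 0.006364 = 0.03034 L, so [F-] = 0.001565/0.03034 = 0.05157 M.
Kb = Kw/Ka = 1.0e-14 / 6.8 x 10^-4 = 1.47e-11.
[OH^-] = sqrt(Kb x [F-]) = sqrt(1.47e-11 x 0.05157) = 8.71e-7 M.
pOH = 6.06, so pH = 14.00 - 6.06 = 7.94.

7.94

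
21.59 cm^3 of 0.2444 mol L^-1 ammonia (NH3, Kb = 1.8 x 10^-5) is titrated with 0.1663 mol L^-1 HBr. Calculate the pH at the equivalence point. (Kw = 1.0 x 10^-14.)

5.13

n(NH3) = 0.2444 x 0.02159 = 0.005277 mol; V(HBr) at equivalence = 0.005277/0.1663 = 0.03173 L.
At equivalence the base is fully converted to NH4+; total volume = 0.05332 L, so [NH4+] = 0.005277/0.05332 = 0.09896 M.
Ka(NH4+) = Kw/Kb = 1.0e-14 / 1.8 x 10^-5 = 5.56e-10.
[H^+] = sqrt(Ka x [NH4+]) = sqrt(5.56e-10 x 0.09896) = 7.41e-6 M.
pH = -log(7.41e-6) = 5.13.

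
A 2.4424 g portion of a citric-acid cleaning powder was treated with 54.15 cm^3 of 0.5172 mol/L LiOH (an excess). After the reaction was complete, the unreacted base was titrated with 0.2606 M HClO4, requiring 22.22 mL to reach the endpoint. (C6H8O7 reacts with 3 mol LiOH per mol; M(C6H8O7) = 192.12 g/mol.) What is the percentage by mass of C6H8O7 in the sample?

58.3%

Total n(LiOH) added = 0.5172 x 0.05415 = 0.02801 mol.
n(HClO4) used = 0.2606 x 0.02222 = 0.005791 mol, which equals the excess n(LiOH).
So n(LiOH) consumed by the sample = 0.02801 - 0.005791 = 0.02222 mol.
n(C6H8O7) = 0.02222 / 3 = 0.007405 mol.
mass C6H8O7 = 0.007405 x 192.12 = 1.423 g, so %C6H8O7 = 1.423/2.4424 x 100 = 58.3%.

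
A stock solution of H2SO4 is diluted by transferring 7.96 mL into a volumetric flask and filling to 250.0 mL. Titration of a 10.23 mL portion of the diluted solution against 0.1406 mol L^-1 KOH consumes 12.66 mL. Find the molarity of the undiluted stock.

n(KOH) = 0.1406 x 0.01266 = 0.001780 mol.
n(H2SO4) in the aliquot = 0.001780 x 1/2 = 0.0008900 mol.
[diluted H2SO4] = 0.0008900 / 0.01023 = 0.08700 M.
Dilution factor = 250.0/7.960 = 31.41, so [stock] = 0.08700 x 31.41 = 2.73 M.

2.73 M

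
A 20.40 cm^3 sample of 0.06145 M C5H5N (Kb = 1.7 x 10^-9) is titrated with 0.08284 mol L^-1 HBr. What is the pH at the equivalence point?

n(C5H5N) = 0.06145 x 0.02040 = 0.001254 mol; V(HBr) at equivalence = 0.001254/0.08284 = 0.01513 L.
At equivalence the base is fully converted to C5H5NH+; total volume = 0.03553 L, so [C5H5NH+] = 0.001254/0.03553 = 0.03528 M.
Ka(C5H5NH+) = Kw/Kb = 1.0e-14 / 1.7 x 10^-9 = 5.88e-6.
[H^+] = sqrt(Ka x [C5H5NH+]) = sqrt(5.88e-6 x 0.03528) = 0.000456 M.
pH = -log(0.000456) = 3.34.

3.34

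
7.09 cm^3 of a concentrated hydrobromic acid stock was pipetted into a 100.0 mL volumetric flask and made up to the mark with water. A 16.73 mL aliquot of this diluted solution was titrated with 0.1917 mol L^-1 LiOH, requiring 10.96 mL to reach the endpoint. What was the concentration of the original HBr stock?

1.77 M

n(LiOH) = 0.1917 x 0.01096 = 0.002101 mol.
n(HBr) in the aliquot = 0.002101 mol.
[diluted HBr] = 0.002101 / 0.01673 = 0.1256 M.
Dilution factor = 100.0/7.090 = 14.10, so [stock] = 0.1256 x 14.10 = 1.77 M.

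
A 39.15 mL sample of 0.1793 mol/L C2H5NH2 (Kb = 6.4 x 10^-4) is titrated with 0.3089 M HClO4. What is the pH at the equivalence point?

n(C2H5NH2) = 0.1793 x 0.03915 = 0.007020 mol; V(HClO4) at equivalence = 0.007020/0.3089 = 0.02272 L.
At equivalence the base is fully converted to C2H5NH3+; total volume = 0.06187 L, so [C2H5NH3+] = 0.007020/0.06187 = 0.1134 M.
Ka(C2H5NH3+) = Kw/Kb = 1.0e-14 / 6.4 x 10^-4 = 1.56e-11.
[H^+] = sqrt(Ka x [C2H5NH3+]) = sqrt(1.56e-11 x 0.1134) = 1.33e-6 M.
pH = -log(1.33e-6) = 5.88.

5.88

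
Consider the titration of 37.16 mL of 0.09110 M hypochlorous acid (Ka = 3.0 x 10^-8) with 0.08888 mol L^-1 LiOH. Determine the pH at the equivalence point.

10.09

n(HClO) = 0.09110 x 0.03716 = 0.003385 mol; V(LiOH) at equivalence = 0.003385/0.08888 = 0.03809 L.
At equivalence all the acid is converted to ClO-; total volume = 0.03716 + 0.03809 = 0.07525 L, so [ClO-] = 0.003385/0.07525 = 0.04499 M.
Kb = Kw/Ka = 1.0e-14 / 3.0 x 10^-8 = 3.33e-7.
[OH^-] = sqrt(Kb x [ClO-]) = sqrt(3.33e-7 x 0.04499) = 0.000122 M.
pOH = 3.91, so pH = 14.00 - 3.91 = 10.09.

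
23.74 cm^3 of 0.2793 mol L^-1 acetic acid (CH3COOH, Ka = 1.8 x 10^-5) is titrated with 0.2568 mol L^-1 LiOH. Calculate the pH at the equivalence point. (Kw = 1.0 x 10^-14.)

n(CH3COOH) = 0.2793 x 0.02374 = 0.006631 mol; V(LiOH) at equivalence = 0.006631/0.2568 = 0.02582 L.
At equivalence all the acid is converted to CH3COO-; total volume = 0.02374 + 0.02582 = 0.04956 L, so [CH3COO-] = 0.006631/0.04956 = 0.1338 M.
Kb = Kw/Ka = 1.0e-14 / 1.8 x 10^-5 = 5.56e-10.
[OH^-] = sqrt(Kb x [CH3COO-]) = sqrt(5.56e-10 x 0.1338) = 8.62e-6 M.
pOH = 5.06, so pH = 14.00 - 5.06 = 8.94.

8.94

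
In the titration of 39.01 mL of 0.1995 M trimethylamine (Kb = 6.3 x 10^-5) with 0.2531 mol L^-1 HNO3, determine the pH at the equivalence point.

n((CH3)3N) = 0.1995 x 0.03901 = 0.007782 mol; V(HNO3) at equivalence = 0.007782/0.2531 = 0.03075 L.
At equivalence the base is fully converted to (CH3)3NH+; total volume = 0.06976 L, so [(CH3)3NH+] = 0.007782/0.06976 = 0.1116 M.
Ka((CH3)3NH+) = Kw/Kb = 1.0e-14 / 6.3 x 10^-5 = 1.59e-10.
[H^+] = sqrt(Ka x [(CH3)3NH+]) = sqrt(1.59e-10 x 0.1116) = 4.21e-6 M.
pH = -log(4.21e-6) = 5.38.

5.38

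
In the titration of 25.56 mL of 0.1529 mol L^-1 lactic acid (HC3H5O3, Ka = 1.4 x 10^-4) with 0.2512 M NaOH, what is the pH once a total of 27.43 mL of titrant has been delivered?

12.75

n(acid) = 0.1529 x 0.02556 = 0.003908 mol; n(NaOH) added = 0.2512 x 0.02743 = 0.006890 mol.
Base is in excess by 0.006890 - 0.003908 = 0.002982 mol in a total volume of 0.05299 L.
[OH^-] = 0.002982/0.05299 = 0.05628 M, so pOH = 1.25 and pH = 14.00 - 1.25 = 12.75.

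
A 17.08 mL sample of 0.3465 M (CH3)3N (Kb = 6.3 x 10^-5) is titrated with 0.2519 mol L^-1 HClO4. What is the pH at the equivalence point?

5.32

n((CH3)3N) = 0.3465 x 0.01708 = 0.005918 mol; V(HClO4) at equivalence = 0.005918/0.2519 = 0.02349 L.
At equivalence the base is fully converted to (CH3)3NH+; total volume = 0.04057 L, so [(CH3)3NH+] = 0.005918/0.04057 = 0.1459 M.
Ka((CH3)3NH+) = Kw/Kb = 1.0e-14 / 6.3 x 10^-5 = 1.59e-10.
[H^+] = sqrt(Ka x [(CH3)3NH+]) = sqrt(1.59e-10 x 0.1459) = 4.81e-6 M.
pH = -log(4.81e-6) = 5.32.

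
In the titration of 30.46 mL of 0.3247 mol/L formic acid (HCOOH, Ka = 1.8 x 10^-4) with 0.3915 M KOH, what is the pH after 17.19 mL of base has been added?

Initial n(HCOOH) = 0.3247 x 0.03046 = 0.009890 mol.
n(KOH) added = 0.3915 x 0.01719 = 0.006730 mol, converting that many moles of HCOOH to HCOO-.
Remaining n(HCOOH) = 0.003160 mol; n(HCOO-) = 0.006730 mol.
By Henderson-Hasselbalch, pH = pKa + log([A^-]/[HA]) = 3.74 + log(0.006730/0.003160) = 3.74 + (+0.33) = 4.07.

4.07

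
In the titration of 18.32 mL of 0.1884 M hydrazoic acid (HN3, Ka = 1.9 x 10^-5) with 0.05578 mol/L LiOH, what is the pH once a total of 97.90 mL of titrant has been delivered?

12.24

n(acid) = 0.1884 x 0.01832 = 0.003451 mol; n(LiOH) added = 0.05578 x 0.09790 = 0.005461 mol.
Base is in excess by 0.005461 - 0.003451 = 0.002009 mol in a total volume of 0.1162 L.
[OH^-] = 0.002009/0.1162 = 0.01729 M, so pOH = 1.76 and pH = 14.00 - 1.76 = 12.24.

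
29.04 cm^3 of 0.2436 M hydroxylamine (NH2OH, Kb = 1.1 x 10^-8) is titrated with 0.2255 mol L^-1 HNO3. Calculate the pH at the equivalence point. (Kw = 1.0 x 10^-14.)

3.49

n(NH2OH) = 0.2436 x 0.02904 = 0.007074 mol; V(HNO3) at equivalence = 0.007074/0.2255 = 0.03137 L.
At equivalence the base is fully converted to NH3OH+; total volume = 0.06041 L, so [NH3OH+] = 0.007074/0.06041 = 0.1171 M.
Ka(NH3OH+) = Kw/Kb = 1.0e-14 / 1.1 x 10^-8 = 9.09e-7.
[H^+] = sqrt(Ka x [NH3OH+]) = sqrt(9.09e-7 x 0.1171) = 0.000326 M.
pH = -log(0.000326) = 3.49.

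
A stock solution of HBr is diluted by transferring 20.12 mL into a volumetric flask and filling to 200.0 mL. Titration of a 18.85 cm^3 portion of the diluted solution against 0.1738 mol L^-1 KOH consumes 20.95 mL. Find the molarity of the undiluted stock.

n(KOH) = 0.1738 x 0.02095 = 0.003641 mol.
n(HBr) in the aliquot = 0.003641 mol.
[diluted HBr] = 0.003641 / 0.01885 = 0.1932 M.
Dilution factor = 200.0/20.12 = 9.940, so [stock] = 0.1932 x 9.940 = 1.92 M.

1.92 M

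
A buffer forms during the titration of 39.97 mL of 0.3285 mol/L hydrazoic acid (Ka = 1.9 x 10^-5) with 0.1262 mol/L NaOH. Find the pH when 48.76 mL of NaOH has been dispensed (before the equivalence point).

4.67

Initial n(HN3) = 0.3285 x 0.03997 = 0.01313 mol.
n(NaOH) added = 0.1262 x 0.04876 = 0.006154 mol, converting that many moles of HN3 to N3-.
Remaining n(HN3) = 0.006977 mol; n(N3-) = 0.006154 mol.
By Henderson-Hasselbalch, pH = pKa + log([A^-]/[HA]) = 4.72 + log(0.006154/0.006977) = 4.72 + (-0.05) = 4.67.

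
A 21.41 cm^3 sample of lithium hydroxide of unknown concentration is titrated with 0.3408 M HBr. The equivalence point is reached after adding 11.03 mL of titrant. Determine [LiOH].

n(HBr) delivered = 0.3408 x 0.01103 = 0.003759 mol.
For a 1:1 reaction, n(LiOH) = 0.003759 mol.
[LiOH] = 0.003759 mol / 0.02141 L = 0.176 M.

0.176 M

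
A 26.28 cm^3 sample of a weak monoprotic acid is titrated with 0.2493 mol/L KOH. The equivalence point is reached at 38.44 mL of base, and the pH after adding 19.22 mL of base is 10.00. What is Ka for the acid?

19.22 mL is half of the equivalence volume, so this is the half-equivalence point where [HA] = [A^-].
At half-equivalence pH = pKa, so pKa = 10.00.
Ka = 10^(-10.00) = 1.0 x 10^-10.

1.0 x 10^-10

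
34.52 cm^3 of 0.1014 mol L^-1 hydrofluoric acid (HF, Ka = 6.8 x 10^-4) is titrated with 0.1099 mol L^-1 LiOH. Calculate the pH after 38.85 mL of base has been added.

12.02

n(acid) = 0.1014 x 0.03452 = 0.003500 mol; n(LiOH) added = 0.1099 x 0.03885 = 0.004270 mol.
Base is in excess by 0.004270 - 0.003500 = 0.0007693 mol in a total volume of 0.07337 L.
[OH^-] = 0.0007693/0.07337 = 0.01049 M, so pOH = 1.98 and pH = 14.00 - 1.98 = 12.02.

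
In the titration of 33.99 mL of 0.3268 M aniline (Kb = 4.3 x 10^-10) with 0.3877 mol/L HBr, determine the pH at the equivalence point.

2.69

n(C6H5NH2) = 0.3268 x 0.03399 = 0.01111 mol; V(HBr) at equivalence = 0.01111/0.3877 = 0.02865 L.
At equivalence the base is fully converted to C6H5NH3+; total volume = 0.06264 L, so [C6H5NH3+] = 0.01111/0.06264 = 0.1773 M.
Ka(C6H5NH3+) = Kw/Kb = 1.0e-14 / 4.3 x 10^-10 = 2.33e-5.
[H^+] = sqrt(Ka x [C6H5NH3+]) = sqrt(2.33e-5 x 0.1773) = 0.00203 M.
pH = -log(0.00203) = 2.69.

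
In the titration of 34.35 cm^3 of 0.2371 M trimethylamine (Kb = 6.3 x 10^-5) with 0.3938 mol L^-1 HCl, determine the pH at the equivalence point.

n((CH3)3N) = 0.2371 x 0.03435 = 0.008144 mol; V(HCl) at equivalence = 0.008144/0.3938 = 0.02068 L.
At equivalence the base is fully converted to (CH3)3NH+; total volume = 0.05503 L, so [(CH3)3NH+] = 0.008144/0.05503 = 0.1480 M.
Ka((CH3)3NH+) = Kw/Kb = 1.0e-14 / 6.3 x 10^-5 = 1.59e-10.
[H^+] = sqrt(Ka x [(CH3)3NH+]) = sqrt(1.59e-10 x 0.1480) = 4.85e-6 M.
pH = -log(4.85e-6) = 5.31.

5.31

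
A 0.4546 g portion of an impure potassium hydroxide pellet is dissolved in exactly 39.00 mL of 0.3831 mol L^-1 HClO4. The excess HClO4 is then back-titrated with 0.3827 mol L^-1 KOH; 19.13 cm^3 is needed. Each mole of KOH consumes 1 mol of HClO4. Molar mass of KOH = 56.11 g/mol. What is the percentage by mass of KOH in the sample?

Total n(HClO4) added = 0.3831 x 0.03900 = 0.01494 mol.
n(KOH) used = 0.3827 x 0.01913 = 0.007321 mol, which equals the excess n(HClO4).
So n(HClO4) consumed by the sample = 0.01494 - 0.007321 = 0.007620 mol.
n(KOH) = 0.007620 / 1 = 0.007620 mol.
mass KOH = 0.007620 x 56.11 = 0.4275 g, so %KOH = 0.4275/0.4546 x 100 = 94.0%.

94.0%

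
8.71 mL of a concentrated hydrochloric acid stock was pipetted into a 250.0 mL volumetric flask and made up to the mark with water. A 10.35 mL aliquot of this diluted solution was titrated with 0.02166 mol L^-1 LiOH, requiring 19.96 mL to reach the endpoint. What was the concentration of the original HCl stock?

1.20 M

n(LiOH) = 0.02166 x 0.01996 = 0.0004323 mol.
n(HCl) in the aliquot = 0.0004323 mol.
[diluted HCl] = 0.0004323 / 0.01035 = 0.04177 M.
Dilution factor = 250.0/8.710 = 28.70, so [stock] = 0.04177 x 28.70 = 1.20 M.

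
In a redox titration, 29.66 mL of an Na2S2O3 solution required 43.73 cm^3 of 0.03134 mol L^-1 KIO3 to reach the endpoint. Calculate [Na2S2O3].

0.277 M

n(KIO3) = 0.03134 x 0.04373 = 0.001370 mol.
From the balanced equation, 1 mol KIO3 reacts with 6 mol Na2S2O3, so n(Na2S2O3) = 0.001370 x 6/1 = 0.008223 mol.
[Na2S2O3] = 0.008223 / 0.02966 L = 0.277 M.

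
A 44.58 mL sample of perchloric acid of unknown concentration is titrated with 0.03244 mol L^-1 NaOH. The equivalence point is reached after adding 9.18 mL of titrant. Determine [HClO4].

n(NaOH) delivered = 0.03244 x 0.009180 = 0.0002978 mol.
For a 1:1 reaction, n(HClO4) = 0.0002978 mol.
[HClO4] = 0.0002978 mol / 0.04458 L = 0.00668 M.

0.00668 M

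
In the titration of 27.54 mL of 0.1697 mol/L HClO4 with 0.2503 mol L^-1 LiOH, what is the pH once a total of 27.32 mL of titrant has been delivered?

n(acid) = 0.1697 x 0.02754 = 0.004674 mol; n(LiOH) added = 0.2503 x 0.02732 = 0.006838 mol.
Base is in excess by 0.006838 - 0.004674 = 0.002165 mol in a total volume of 0.05486 L.
[OH^-] = 0.002165/0.05486 = 0.03946 M, so pOH = 1.40 and pH = 14.00 - 1.40 = 12.60.

12.60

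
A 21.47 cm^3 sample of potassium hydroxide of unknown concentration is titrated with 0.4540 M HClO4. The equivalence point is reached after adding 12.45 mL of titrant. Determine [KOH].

n(HClO4) delivered = 0.4540 x 0.01245 = 0.005652 mol.
For a 1:1 reaction, n(KOH) = 0.005652 mol.
[KOH] = 0.005652 mol / 0.02147 L = 0.263 M.

0.263 M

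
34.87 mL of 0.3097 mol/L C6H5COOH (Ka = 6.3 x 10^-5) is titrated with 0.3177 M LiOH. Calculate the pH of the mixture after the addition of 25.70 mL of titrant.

4.69

Initial n(C6H5COOH) = 0.3097 x 0.03487 = 0.01080 mol.
n(LiOH) added = 0.3177 x 0.02570 = 0.008165 mol, converting that many moles of C6H5COOH to C6H5COO-.
Remaining n(C6H5COOH) = 0.002634 mol; n(C6H5COO-) = 0.008165 mol.
By Henderson-Hasselbalch, pH = pKa + log([A^-]/[HA]) = 4.20 + log(0.008165/0.002634) = 4.20 + (+0.49) = 4.69.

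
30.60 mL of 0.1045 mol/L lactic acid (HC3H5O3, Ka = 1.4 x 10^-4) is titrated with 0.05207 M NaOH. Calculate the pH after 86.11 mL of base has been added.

n(acid) = 0.1045 x 0.03060 = 0.003198 mol; n(NaOH) added = 0.05207 x 0.08611 = 0.004484 mol.
Base is in excess by 0.004484 - 0.003198 = 0.001286 mol in a total volume of 0.1167 L.
[OH^-] = 0.001286/0.1167 = 0.01102 M, so pOH = 1.96 and pH = 14.00 - 1.96 = 12.04.

12.04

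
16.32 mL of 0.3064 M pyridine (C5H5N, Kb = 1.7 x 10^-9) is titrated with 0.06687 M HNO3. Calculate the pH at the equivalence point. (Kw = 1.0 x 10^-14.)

n(C5H5N) = 0.3064 x 0.01632 = 0.005000 mol; V(HNO3) at equivalence = 0.005000/0.06687 = 0.07478 L.
At equivalence the base is fully converted to C5H5NH+; total volume = 0.09110 L, so [C5H5NH+] = 0.005000/0.09110 = 0.05489 M.
Ka(C5H5NH+) = Kw/Kb = 1.0e-14 / 1.7 x 10^-9 = 5.88e-6.
[H^+] = sqrt(Ka x [C5H5NH+]) = sqrt(5.88e-6 x 0.05489) = 0.000568 M.
pH = -log(0.000568) = 3.25.

3.25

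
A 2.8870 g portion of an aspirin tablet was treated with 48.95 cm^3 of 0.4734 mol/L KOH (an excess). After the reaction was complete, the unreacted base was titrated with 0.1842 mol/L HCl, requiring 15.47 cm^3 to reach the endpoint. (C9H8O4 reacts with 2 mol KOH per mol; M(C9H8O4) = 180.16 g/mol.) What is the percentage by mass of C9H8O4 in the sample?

Total n(KOH) added = 0.4734 x 0.04895 = 0.02317 mol.
n(HCl) used = 0.1842 x 0.01547 = 0.002850 mol, which equals the excess n(KOH).
So n(KOH) consumed by the sample = 0.02317 - 0.002850 = 0.02032 mol.
n(C9H8O4) = 0.02032 / 2 = 0.01016 mol.
mass C9H8O4 = 0.01016 x 180.16 = 1.831 g, so %C9H8O4 = 1.831/2.8870 x 100 = 63.4%.

63.4%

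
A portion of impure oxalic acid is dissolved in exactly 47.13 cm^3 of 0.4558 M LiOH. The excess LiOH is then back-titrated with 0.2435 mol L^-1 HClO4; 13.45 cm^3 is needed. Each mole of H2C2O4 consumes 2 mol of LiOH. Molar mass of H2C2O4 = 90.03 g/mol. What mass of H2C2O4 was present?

Total n(LiOH) added = 0.4558 x 0.04713 = 0.02148 mol.
n(HClO4) used = 0.2435 x 0.01345 = 0.003275 mol, which equals the excess n(LiOH).
So n(LiOH) consumed by the sample = 0.02148 - 0.003275 = 0.01821 mol.
n(H2C2O4) = 0.01821 / 2 = 0.009103 mol.
mass = 0.009103 mol x 90.03 g/mol = 0.820 g.

0.820 g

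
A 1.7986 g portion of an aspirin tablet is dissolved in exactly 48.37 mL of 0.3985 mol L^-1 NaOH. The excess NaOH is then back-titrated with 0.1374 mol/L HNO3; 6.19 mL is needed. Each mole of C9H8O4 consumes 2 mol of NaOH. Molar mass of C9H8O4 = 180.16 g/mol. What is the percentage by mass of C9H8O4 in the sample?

Total n(NaOH) added = 0.3985 x 0.04837 = 0.01928 mol.
n(HNO3) used = 0.1374 x 0.006190 = 0.0008505 mol, which equals the excess n(NaOH).
So n(NaOH) consumed by the sample = 0.01928 - 0.0008505 = 0.01842 mol.
n(C9H8O4) = 0.01842 / 2 = 0.009212 mol.
mass C9H8O4 = 0.009212 x 180.16 = 1.660 g, so %C9H8O4 = 1.660/1.7986 x 100 = 92.3%.

92.3%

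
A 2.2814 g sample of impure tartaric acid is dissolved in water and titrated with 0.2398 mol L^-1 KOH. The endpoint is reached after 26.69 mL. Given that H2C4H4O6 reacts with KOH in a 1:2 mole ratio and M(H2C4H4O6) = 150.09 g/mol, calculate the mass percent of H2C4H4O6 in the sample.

n(KOH) = 0.2398 x 0.02669 = 0.006400 mol.
n(H2C4H4O6) = 0.006400 / 2 = 0.003200 mol.
mass of H2C4H4O6 = 0.003200 x 150.09 = 0.4803 g.
% purity = 0.4803 / 2.2814 x 100 = 21.1%.

21.1%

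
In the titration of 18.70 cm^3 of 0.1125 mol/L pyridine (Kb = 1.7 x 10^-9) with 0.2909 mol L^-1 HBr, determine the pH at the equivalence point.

3.16

n(C5H5N) = 0.1125 x 0.01870 = 0.002104 mol; V(HBr) at equivalence = 0.002104/0.2909 = 0.007232 L.
At equivalence the base is fully converted to C5H5NH+; total volume = 0.02593 L, so [C5H5NH+] = 0.002104/0.02593 = 0.08113 M.
Ka(C5H5NH+) = Kw/Kb = 1.0e-14 / 1.7 x 10^-9 = 5.88e-6.
[H^+] = sqrt(Ka x [C5H5NH+]) = sqrt(5.88e-6 x 0.08113) = 0.000691 M.
pH = -log(0.000691) = 3.16.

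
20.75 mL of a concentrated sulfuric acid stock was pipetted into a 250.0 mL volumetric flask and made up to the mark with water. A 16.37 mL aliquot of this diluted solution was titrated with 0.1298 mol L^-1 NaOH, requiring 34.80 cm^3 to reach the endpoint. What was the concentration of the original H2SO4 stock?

1.66 M

n(NaOH) = 0.1298 x 0.03480 = 0.004517 mol.
n(H2SO4) in the aliquot = 0.004517 x 1/2 = 0.002259 mol.
[diluted H2SO4] = 0.002259 / 0.01637 = 0.1380 M.
Dilution factor = 250.0/20.75 = 12.05, so [stock] = 0.1380 x 12.05 = 1.66 M.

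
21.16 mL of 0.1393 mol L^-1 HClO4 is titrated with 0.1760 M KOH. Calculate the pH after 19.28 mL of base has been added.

12.04

n(acid) = 0.1393 x 0.02116 = 0.002948 mol; n(KOH) added = 0.1760 x 0.01928 = 0.003393 mol.
Base is in excess by 0.003393 - 0.002948 = 0.0004457 mol in a total volume of 0.04044 L.
[OH^-] = 0.0004457/0.04044 = 0.01102 M, so pOH = 1.96 and pH = 14.00 - 1.96 = 12.04.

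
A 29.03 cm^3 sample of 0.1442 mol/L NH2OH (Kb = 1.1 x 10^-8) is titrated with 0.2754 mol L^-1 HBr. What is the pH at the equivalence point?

3.53

n(NH2OH) = 0.1442 x 0.02903 = 0.004186 mol; V(HBr) at equivalence = 0.004186/0.2754 = 0.01520 L.
At equivalence the base is fully converted to NH3OH+; total volume = 0.04423 L, so [NH3OH+] = 0.004186/0.04423 = 0.09464 M.
Ka(NH3OH+) = Kw/Kb = 1.0e-14 / 1.1 x 10^-8 = 9.09e-7.
[H^+] = sqrt(Ka x [NH3OH+]) = sqrt(9.09e-7 x 0.09464) = 0.000293 M.
pH = -log(0.000293) = 3.53.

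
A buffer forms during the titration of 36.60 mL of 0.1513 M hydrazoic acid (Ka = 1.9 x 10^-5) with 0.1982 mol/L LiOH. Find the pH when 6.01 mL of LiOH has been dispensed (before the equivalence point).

Initial n(HN3) = 0.1513 x 0.03660 = 0.005538 mol.
n(LiOH) added = 0.1982 x 0.006010 = 0.001191 mol, converting that many moles of HN3 to N3-.
Remaining n(HN3) = 0.004346 mol; n(N3-) = 0.001191 mol.
By Henderson-Hasselbalch, pH = pKa + log([A^-]/[HA]) = 4.72 + log(0.001191/0.004346) = 4.72 + (-0.56) = 4.16.

4.16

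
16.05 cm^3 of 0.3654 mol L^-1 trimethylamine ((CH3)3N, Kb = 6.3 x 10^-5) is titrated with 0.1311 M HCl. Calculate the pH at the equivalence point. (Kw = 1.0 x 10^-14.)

5.41

n((CH3)3N) = 0.3654 x 0.01605 = 0.005865 mol; V(HCl) at equivalence = 0.005865/0.1311 = 0.04473 L.
At equivalence the base is fully converted to (CH3)3NH+; total volume = 0.06078 L, so [(CH3)3NH+] = 0.005865/0.06078 = 0.09648 M.
Ka((CH3)3NH+) = Kw/Kb = 1.0e-14 / 6.3 x 10^-5 = 1.59e-10.
[H^+] = sqrt(Ka x [(CH3)3NH+]) = sqrt(1.59e-10 x 0.09648) = 3.91e-6 M.
pH = -log(3.91e-6) = 5.41.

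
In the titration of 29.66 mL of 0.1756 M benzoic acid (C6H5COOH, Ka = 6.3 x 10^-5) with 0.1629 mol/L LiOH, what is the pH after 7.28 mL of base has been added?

3.67

Initial n(C6H5COOH) = 0.1756 x 0.02966 = 0.005208 mol.
n(LiOH) added = 0.1629 x 0.007280 = 0.001186 mol, converting that many moles of C6H5COOH to C6H5COO-.
Remaining n(C6H5COOH) = 0.004022 mol; n(C6H5COO-) = 0.001186 mol.
By Henderson-Hasselbalch, pH = pKa + log([A^-]/[HA]) = 4.20 + log(0.001186/0.004022) = 4.20 + (-0.53) = 3.67.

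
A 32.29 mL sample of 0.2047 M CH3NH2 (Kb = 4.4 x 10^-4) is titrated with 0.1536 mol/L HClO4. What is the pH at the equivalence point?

5.85

n(CH3NH2) = 0.2047 x 0.03229 = 0.006610 mol; V(HClO4) at equivalence = 0.006610/0.1536 = 0.04303 L.
At equivalence the base is fully converted to CH3NH3+; total volume = 0.07532 L, so [CH3NH3+] = 0.006610/0.07532 = 0.08775 M.
Ka(CH3NH3+) = Kw/Kb = 1.0e-14 / 4.4 x 10^-4 = 2.27e-11.
[H^+] = sqrt(Ka x [CH3NH3+]) = sqrt(2.27e-11 x 0.08775) = 1.41e-6 M.
pH = -log(1.41e-6) = 5.85.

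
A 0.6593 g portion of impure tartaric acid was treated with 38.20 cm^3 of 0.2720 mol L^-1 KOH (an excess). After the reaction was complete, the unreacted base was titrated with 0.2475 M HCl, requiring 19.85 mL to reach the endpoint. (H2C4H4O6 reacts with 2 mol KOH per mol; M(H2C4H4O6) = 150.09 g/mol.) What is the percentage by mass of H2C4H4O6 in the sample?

62.3%

Total n(KOH) added = 0.2720 x 0.03820 = 0.01039 mol.
n(HCl) used = 0.2475 x 0.01985 = 0.004913 mol, which equals the excess n(KOH).
So n(KOH) consumed by the sample = 0.01039 - 0.004913 = 0.005478 mol.
n(H2C4H4O6) = 0.005478 / 2 = 0.002739 mol.
mass H2C4H4O6 = 0.002739 x 150.09 = 0.4111 g, so %H2C4H4O6 = 0.4111/0.6593 x 100 = 62.3%.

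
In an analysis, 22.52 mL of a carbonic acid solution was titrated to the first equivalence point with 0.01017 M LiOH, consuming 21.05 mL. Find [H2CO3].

0.00951 M

n(LiOH) = 0.01017 x 0.02105 = 0.0002141 mol.
At the first equivalence point, 1 mol OH^- react per mol H2CO3, so n(H2CO3) = 0.0002141 / 1 = 0.0002141 mol.
[H2CO3] = 0.0002141 / 0.02252 L = 0.00951 M.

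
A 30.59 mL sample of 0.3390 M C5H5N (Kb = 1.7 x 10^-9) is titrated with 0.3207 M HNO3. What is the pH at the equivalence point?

3.01

n(C5H5N) = 0.3390 x 0.03059 = 0.01037 mol; V(HNO3) at equivalence = 0.01037/0.3207 = 0.03234 L.
At equivalence the base is fully converted to C5H5NH+; total volume = 0.06293 L, so [C5H5NH+] = 0.01037/0.06293 = 0.1648 M.
Ka(C5H5NH+) = Kw/Kb = 1.0e-14 / 1.7 x 10^-9 = 5.88e-6.
[H^+] = sqrt(Ka x [C5H5NH+]) = sqrt(5.88e-6 x 0.1648) = 0.000985 M.
pH = -log(0.000985) = 3.01.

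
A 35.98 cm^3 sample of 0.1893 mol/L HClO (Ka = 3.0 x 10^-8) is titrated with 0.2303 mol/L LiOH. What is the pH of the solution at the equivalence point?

n(HClO) = 0.1893 x 0.03598 = 0.006811 mol; V(LiOH) at equivalence = 0.006811/0.2303 = 0.02957 L.
At equivalence all the acid is converted to ClO-; total volume = 0.03598 + 0.02957 = 0.06555 L, so [ClO-] = 0.006811/0.06555 = 0.1039 M.
Kb = Kw/Ka = 1.0e-14 / 3.0 x 10^-8 = 3.33e-7.
[OH^-] = sqrt(Kb x [ClO-]) = sqrt(3.33e-7 x 0.1039) = 0.000186 M.
pOH = 3.73, so pH = 14.00 - 3.73 = 10.27.

10.27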